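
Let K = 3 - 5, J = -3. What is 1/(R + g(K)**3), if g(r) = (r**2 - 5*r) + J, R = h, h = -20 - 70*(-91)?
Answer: 1/7681 ≈ 0.00013019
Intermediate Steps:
h = 6350 (h = -20 + 6370 = 6350)
R = 6350
K = -2
g(r) = -3 + r**2 - 5*r (g(r) = (r**2 - 5*r) - 3 = -3 + r**2 - 5*r)
1/(R + g(K)**3) = 1/(6350 + (-3 + (-2)**2 - 5*(-2))**3) = 1/(6350 + (-3 + 4 + 10)**3) = 1/(6350 + 11**3) = 1/(6350 + 1331) = 1/7681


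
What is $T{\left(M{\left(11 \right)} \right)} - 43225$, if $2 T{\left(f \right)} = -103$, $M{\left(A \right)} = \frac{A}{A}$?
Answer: $- \frac{86553}{2} \approx -43277.0$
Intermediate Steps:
$M{\left(A \right)} = 1$
$T{\left(f \right)} = - \frac{103}{2}$ ($T{\left(f \right)} = \frac{1}{2} \left(-103\right) = - \frac{103}{2}$)
$T{\left(M{\left(11 \right)} \right)} - 43225 = - \frac{103}{2} - 43225 = - \frac{86553}{2}$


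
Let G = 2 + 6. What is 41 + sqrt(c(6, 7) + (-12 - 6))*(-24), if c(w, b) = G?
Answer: 41 - 24*I*sqrt(10) ≈ 41.0 - 75.895*I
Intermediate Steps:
G = 8
c(w, b) = 8
41 + sqrt(c(6, 7) + (-12 - 6))*(-24) = 41 + sqrt(8 + (-12 - 6))*(-24) = 41 + sqrt(8 - 18)*(-24) = 41 + sqrt(-10)*(-24) = 41 + (I*sqrt(10))*(-24) = 41 - 24*I*sqrt(10)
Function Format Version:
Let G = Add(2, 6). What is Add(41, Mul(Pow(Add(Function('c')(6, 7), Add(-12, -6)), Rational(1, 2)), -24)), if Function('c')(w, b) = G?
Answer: Add(41, Mul(-24, I, Pow(10, Rational(1, 2)))) ≈ Add(41.000, Mul(-75.895, I))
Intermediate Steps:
G = 8
Function('c')(w, b) = 8
Add(41, Mul(Pow(Add(Function('c')(6, 7), Add(-12, -6)), Rational(1, 2)), -24)) = Add(41, Mul(Pow(Add(8, Add(-12, -6)), Rational(1, 2)), -24)) = Add(41, Mul(Pow(Add(8, -18), Rational(1, 2)), -24)) = Add(41, Mul(Pow(-10, Rational(1, 2)), -24)) = Add(41, Mul(Mul(I, Pow(10, Rational(1, 2))), -24)) = Add(41, Mul(-24, I, Pow(10, Rational(1, 2))))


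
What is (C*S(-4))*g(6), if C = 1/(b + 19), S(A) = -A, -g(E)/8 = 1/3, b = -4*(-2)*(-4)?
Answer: 32/39 ≈ 0.82051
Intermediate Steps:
b = -32 (b = 8*(-4) = -32)
g(E) = -8/3
C = -1/13 (C = 1/(-32 + 19) = 1/(-13) = -1/13 ≈ -0.076923)
(C*S(-4))*g(6) = -(-1)*(-4)/13*(-8/3) = -1/13*4*(-8/3) = -4/13*(-8/3) = 32/39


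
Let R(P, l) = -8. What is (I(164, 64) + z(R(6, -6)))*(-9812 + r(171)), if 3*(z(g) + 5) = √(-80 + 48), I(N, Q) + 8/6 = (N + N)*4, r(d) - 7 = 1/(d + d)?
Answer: -13134911353/1026 - 6706618*I*√2/513 ≈ -1.2802e+7 - 18488.0*I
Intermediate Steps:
r(d) = 7 + 1/(2*d) (r(d) = 7 + 1/(d + d) = 7 + 1/(2*d))
I(N, Q) = -4/3 + 8*N (I(N, Q) = -4/3 + (N + N)*4 = -4/3 + (2*N)*4 = -4/3 + 8*N)
z(g) = -5 + 4*I*√2/3 (z(g) = -5 + √(-80 + 48)/3 = -5 + √(-32)/3 = -5 + (4*I*√2)/3 = -5 + 4*I*√2/3)
(I(164, 64) + z(R(6, -6)))*(-9812 + r(171)) = ((-4/3 + 8*164) + (-5 + 4*I*√2/3))*(-9812 + (7 + (½)/171)) = ((-4/3 + 1312) + (-5 + 4*I*√2/3))*(-9812 + (7 + (½)*(1/171))) = (3932/3 + (-5 + 4*I*√2/3))*(-9812 + (7 + 1/342)) = (3917/3 + 4*I*√2/3)*(-9812 + 2395/342) = (3917/3 + 4*I*√2/3)*(-3353309/342) = -13134911353/1026 - 6706618*I*√2/513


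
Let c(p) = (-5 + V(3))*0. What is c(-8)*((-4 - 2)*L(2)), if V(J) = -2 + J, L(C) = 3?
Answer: 0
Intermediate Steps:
c(p) = 0 (c(p) = (-5 + (-2 + 3))*0 = (-5 + 1)*0 = -4*0 = 0)
c(-8)*((-4 - 2)*L(2)) = 0*((-4 - 2)*3) = 0*(-6*3) = 0*(-18) = 0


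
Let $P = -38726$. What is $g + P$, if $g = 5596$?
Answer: $-33130$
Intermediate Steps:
$g + P = 5596 - 38726 = -33130$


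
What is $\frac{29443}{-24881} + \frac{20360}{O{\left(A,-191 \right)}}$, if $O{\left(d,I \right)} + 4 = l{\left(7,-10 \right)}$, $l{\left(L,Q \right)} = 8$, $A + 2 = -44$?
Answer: $\frac{126614847}{24881} \approx 5088.8$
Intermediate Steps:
$A = -46$ ($A = -2 - 44 = -46$)
$O{\left(d,I \right)} = 4$ ($O{\left(d,I \right)} = -4 + 8 = 4$)
$\frac{29443}{-24881} + \frac{20360}{O{\left(A,-191 \right)}} = \frac{29443}{-24881} + \frac{20360}{4} = 29443 \left(- \frac{1}{24881}\right) + 20360 \cdot \frac{1}{4} = - \frac{29443}{24881} + 5090 = \frac{126614847}{24881}$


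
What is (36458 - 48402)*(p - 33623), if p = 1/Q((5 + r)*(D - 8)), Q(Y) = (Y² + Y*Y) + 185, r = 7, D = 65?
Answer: 375849788729520/935897 ≈ 4.0159e+8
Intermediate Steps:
Q(Y) = 185 + 2*Y² (Q(Y) = (Y² + Y²) + 185 = 2*Y² + 185 = 185 + 2*Y²)
p = 1/935897 (p = 1/(185 + 2*((5 + 7)*(65 - 8))²) = 1/(185 + 2*(12*57)²) = 1/(185 + 2*684²) = 1/(185 + 2*467856) = 1/(185 + 935712) = 1/935897 ≈ 1.0685e-6)
(36458 - 48402)*(p - 33623) = (36458 - 48402)*(1/935897 - 33623) = -11944*(-31467664830/935897) = 375849788729520/935897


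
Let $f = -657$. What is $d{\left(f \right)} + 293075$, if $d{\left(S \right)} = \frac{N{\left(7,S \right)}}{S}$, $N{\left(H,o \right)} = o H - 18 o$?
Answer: $293064$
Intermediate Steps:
$N{\left(H,o \right)} = - 18 o + H o$ ($N{\left(H,o \right)} = H o - 18 o = - 18 o + H o$)
$d{\left(S \right)} = -11$ ($d{\left(S \right)} = \frac{S \left(-18 + 7\right)}{S} = \frac{S \left(-11\right)}{S} = \frac{\left(-11\right) S}{S} = -11$)
$d{\left(f \right)} + 293075 = -11 + 293075 = 293064$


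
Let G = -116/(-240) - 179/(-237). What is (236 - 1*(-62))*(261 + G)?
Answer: 61736213/790 ≈ 78147.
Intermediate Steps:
G = 1957/1580 (G = -116*(-1/240) - 179*(-1/237) = 29/60 + 179/237 = 1957/1580 ≈ 1.2386)
(236 - 1*(-62))*(261 + G) = (236 - 1*(-62))*(261 + 1957/1580) = (236 + 62)*(414337/1580) = 298*(414337/1580) = 61736213/790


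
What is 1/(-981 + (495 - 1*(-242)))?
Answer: -1/244 ≈ -0.0040984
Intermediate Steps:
1/(-981 + (495 - 1*(-242))) = 1/(-981 + (495 + 242)) = 1/(-981 + 737) = 1/(-244) = -1/244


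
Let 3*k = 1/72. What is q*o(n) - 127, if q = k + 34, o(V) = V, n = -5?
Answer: -64157/216 ≈ -297.02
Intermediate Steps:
k = 1/216 (k = (1/3)/72 = (1/3)*(1/72) = 1/216 ≈ 0.0046296)
q = 7345/216 (q = 1/216 + 34 = 7345/216 ≈ 34.005)
q*o(n) - 127 = (7345/216)*(-5) - 127 = -36725/216 - 127 = -64157/216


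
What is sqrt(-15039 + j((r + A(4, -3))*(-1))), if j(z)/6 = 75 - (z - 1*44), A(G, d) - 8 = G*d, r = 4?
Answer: 5*I*sqrt(573) ≈ 119.69*I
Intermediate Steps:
A(G, d) = 8 + G*d
j(z) = 714 - 6*z (j(z) = 6*(75 - (z - 1*44)) = 6*(75 - (z - 44)) = 6*(75 - (-44 + z)) = 6*(75 + (44 - z)) = 6*(119 - z) = 714 - 6*z)
sqrt(-15039 + j((r + A(4, -3))*(-1))) = sqrt(-15039 + (714 - 6*(4 + (8 + 4*(-3)))*(-1))) = sqrt(-15039 + (714 - 6*(4 + (8 - 12))*(-1))) = sqrt(-15039 + (714 - 6*(4 - 4)*(-1))) = sqrt(-15039 + (714 - 0*(-1))) = sqrt(-15039 + (714 - 6*0)) = sqrt(-15039 + (714 + 0)) = sqrt(-15039 + 714) = sqrt(-14325) = 5*I*sqrt(573)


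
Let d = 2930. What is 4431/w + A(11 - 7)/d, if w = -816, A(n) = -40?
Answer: -433849/79696 ≈ -5.4438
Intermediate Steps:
4431/w + A(11 - 7)/d = 4431/(-816) - 40/2930 = 4431*(-1/816) - 40*1/2930 = -1477/272 - 4/293 = -433849/79696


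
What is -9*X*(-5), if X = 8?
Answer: 360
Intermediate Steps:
-9*X*(-5) = -9*8*(-5) = -72*(-5) = 360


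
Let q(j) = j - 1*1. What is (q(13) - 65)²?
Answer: 2809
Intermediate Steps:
q(j) = -1 + j (q(j) = j - 1 = -1 + j)
(q(13) - 65)² = ((-1 + 13) - 65)² = (12 - 65)² = (-53)² = 2809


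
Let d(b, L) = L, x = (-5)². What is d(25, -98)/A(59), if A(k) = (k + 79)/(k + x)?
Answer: -1372/23 ≈ -59.652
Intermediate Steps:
x = 25
A(k) = (79 + k)/(25 + k) (A(k) = (k + 79)/(k + 25) = (79 + k)/(25 + k))
d(25, -98)/A(59) = -98*(25 + 59)/(79 + 59) = -98/(138/84) = -98/((1/84)*138) = -98/23/14 = -98*14/23 = -1372/23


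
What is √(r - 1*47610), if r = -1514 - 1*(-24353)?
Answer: I*√24771 ≈ 157.39*I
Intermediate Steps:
r = 22839 (r = -1514 + 24353 = 22839)
√(r - 1*47610) = √(22839 - 1*47610) = √(22839 - 47610) = √(-24771) = I*√24771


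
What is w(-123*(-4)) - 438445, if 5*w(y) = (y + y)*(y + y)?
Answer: -1223969/5 ≈ -2.4479e+5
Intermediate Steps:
w(y) = 4*y²/5 (w(y) = ((y + y)*(y + y))/5 = ((2*y)*(2*y))/5 = (4*y²)/5 = 4*y²/5)
w(-123*(-4)) - 438445 = 4*(-123*(-4))²/5 - 438445 = (⅘)*492² - 438445 = (⅘)*242064 - 438445 = 968256/5 - 438445 = -1223969/5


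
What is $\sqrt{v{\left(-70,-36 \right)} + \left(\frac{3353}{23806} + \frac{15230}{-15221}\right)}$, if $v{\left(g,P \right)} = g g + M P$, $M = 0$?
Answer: $\frac{\sqrt{643248975699078075158}}{362351126} \approx 69.994$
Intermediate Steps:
$v{\left(g,P \right)} = g^{2}$ ($v{\left(g,P \right)} = g g + 0 P = g^{2} + 0 = g^{2}$)
$\sqrt{v{\left(-70,-36 \right)} + \left(\frac{3353}{23806} + \frac{15230}{-15221}\right)} = \sqrt{\left(-70\right)^{2} + \left(\frac{3353}{23806} + \frac{15230}{-15221}\right)} = \sqrt{4900 + \left(3353 \cdot \frac{1}{23806} + 15230 \left(- \frac{1}{15221}\right)\right)} = \sqrt{4900 + \left(\frac{3353}{23806} - \frac{15230}{15221}\right)} = \sqrt{4900 - \frac{311529367}{362351126}} = \sqrt{\frac{1775208988033}{362351126}} = \frac{\sqrt{643248975699078075158}}{362351126}$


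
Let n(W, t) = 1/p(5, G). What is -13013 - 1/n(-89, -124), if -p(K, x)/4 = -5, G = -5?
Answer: -13033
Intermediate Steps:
p(K, x) = 20 (p(K, x) = -4*(-5) = 20)
n(W, t) = 1/20
-13013 - 1/n(-89, -124) = -13013 - 1/1/20 = -13013 - 1*20 = -13013 - 20 = -13033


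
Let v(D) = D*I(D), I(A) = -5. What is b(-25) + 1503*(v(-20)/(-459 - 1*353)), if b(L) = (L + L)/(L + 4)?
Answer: -111275/609 ≈ -182.72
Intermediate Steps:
b(L) = 2*L/(4 + L) (b(L) = (2*L)/(4 + L) = 2*L/(4 + L))
v(D) = -5*D (v(D) = D*(-5) = -5*D)
b(-25) + 1503*(v(-20)/(-459 - 1*353)) = 2*(-25)/(4 - 25) + 1503*((-5*(-20))/(-459 - 1*353)) = 2*(-25)/(-21) + 1503*(100/(-459 - 353)) = 2*(-25)*(-1/21) + 1503*(100/(-812)) = 50/21 + 1503*(100*(-1/812)) = 50/21 + 1503*(-25/203) = 50/21 - 37575/203 = -111275/609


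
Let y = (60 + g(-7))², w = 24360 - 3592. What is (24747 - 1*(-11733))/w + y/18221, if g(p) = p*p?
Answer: 28482709/11825429 ≈ 2.4086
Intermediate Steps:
g(p) = p²
w = 20768
y = 11881 (y = (60 + (-7)²)² = (60 + 49)² = 109² = 11881)
(24747 - 1*(-11733))/w + y/18221 = (24747 - 1*(-11733))/20768 + 11881/18221 = (24747 + 11733)*(1/20768) + 11881*(1/18221) = 36480*(1/20768) + 11881/18221 = 1140/649 + 11881/18221 = 28482709/11825429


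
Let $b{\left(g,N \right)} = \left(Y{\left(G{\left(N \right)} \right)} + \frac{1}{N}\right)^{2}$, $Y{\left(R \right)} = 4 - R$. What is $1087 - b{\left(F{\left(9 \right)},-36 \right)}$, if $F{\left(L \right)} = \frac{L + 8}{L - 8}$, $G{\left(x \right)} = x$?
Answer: $- \frac{661969}{1296} \approx -510.78$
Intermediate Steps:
$F{\left(L \right)} = \frac{8 + L}{-8 + L}$
$b{\left(g,N \right)} = \left(4 + \frac{1}{N} - N\right)^{2}$ ($b{\left(g,N \right)} = \left(\left(4 - N\right) + \frac{1}{N}\right)^{2} = \left(4 + \frac{1}{N} - N\right)^{2}$)
$1087 - b{\left(F{\left(9 \right)},-36 \right)} = 1087 - \frac{\left(-1 - 36 \left(-4 - 36\right)\right)^{2}}{1296} = 1087 - \frac{\left(-1 - -1440\right)^{2}}{1296} = 1087 - \frac{\left(-1 + 1440\right)^{2}}{1296} = 1087 - \frac{1439^{2}}{1296} = 1087 - \frac{1}{1296} \cdot 2070721 = 1087 - \frac{2070721}{1296} = - \frac{661969}{1296}$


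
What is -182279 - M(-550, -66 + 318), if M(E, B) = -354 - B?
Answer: -181673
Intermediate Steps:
-182279 - M(-550, -66 + 318) = -182279 - (-354 - (-66 + 318)) = -182279 - (-354 - 1*252) = -182279 - (-354 - 252) = -182279 - 1*(-606) = -182279 + 606 = -181673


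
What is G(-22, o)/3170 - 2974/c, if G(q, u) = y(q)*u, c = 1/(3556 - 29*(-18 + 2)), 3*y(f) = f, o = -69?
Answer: -18949435547/1585 ≈ -1.1955e+7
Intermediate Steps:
y(f) = f/3
c = 1/4020 (c = 1/(3556 - 29*(-16)) = 1/(3556 + 464) = 1/4020 ≈ 0.00024876)
G(q, u) = q*u/3 (G(q, u) = (q/3)*u = q*u/3)
G(-22, o)/3170 - 2974/c = ((⅓)*(-22)*(-69))/3170 - 2974/1/4020 = 506*(1/3170) - 2974*4020 = 253/1585 - 11955480 = -18949435547/1585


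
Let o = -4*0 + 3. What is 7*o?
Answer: 21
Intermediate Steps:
o = 3 (o = 0 + 3 = 3)
7*o = 7*3 = 21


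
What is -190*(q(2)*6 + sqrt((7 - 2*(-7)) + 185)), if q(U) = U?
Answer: -2280 - 190*sqrt(206) ≈ -5007.0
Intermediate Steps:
-190*(q(2)*6 + sqrt((7 - 2*(-7)) + 185)) = -190*(2*6 + sqrt((7 - 2*(-7)) + 185)) = -190*(12 + sqrt((7 + 14) + 185)) = -190*(12 + sqrt(21 + 185)) = -190*(12 + sqrt(206)) = -2280 - 190*sqrt(206)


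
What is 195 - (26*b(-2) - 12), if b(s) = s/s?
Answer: 181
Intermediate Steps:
b(s) = 1
195 - (26*b(-2) - 12) = 195 - (26*1 - 12) = 195 - (26 - 12) = 195 - 1*14 = 195 - 14 = 181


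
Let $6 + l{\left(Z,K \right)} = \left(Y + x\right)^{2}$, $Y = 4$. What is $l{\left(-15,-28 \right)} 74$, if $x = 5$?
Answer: $5550$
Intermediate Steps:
$l{\left(Z,K \right)} = 75$ ($l{\left(Z,K \right)} = -6 + \left(4 + 5\right)^{2} = -6 + 9^{2} = -6 + 81 = 75$)
$l{\left(-15,-28 \right)} 74 = 75 \cdot 74 = 5550$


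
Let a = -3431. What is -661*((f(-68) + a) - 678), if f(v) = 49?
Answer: 2683660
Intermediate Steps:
-661*((f(-68) + a) - 678) = -661*((49 - 3431) - 678) = -661*(-3382 - 678) = -661*(-4060) = 2683660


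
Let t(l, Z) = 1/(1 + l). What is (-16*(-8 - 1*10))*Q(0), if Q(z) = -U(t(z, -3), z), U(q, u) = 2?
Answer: -576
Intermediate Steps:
Q(z) = -2 (Q(z) = -1*2 = -2)
(-16*(-8 - 1*10))*Q(0) = -16*(-8 - 1*10)*(-2) = -16*(-8 - 10)*(-2) = -16*(-18)*(-2) = 288*(-2) = -576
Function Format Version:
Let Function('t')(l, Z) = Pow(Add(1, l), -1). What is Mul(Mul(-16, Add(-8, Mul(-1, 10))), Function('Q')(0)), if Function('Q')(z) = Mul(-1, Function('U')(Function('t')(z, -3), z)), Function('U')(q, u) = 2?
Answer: -576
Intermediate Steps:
Function('Q')(z) = -2 (Function('Q')(z) = Mul(-1, 2) = -2)
Mul(Mul(-16, Add(-8, Mul(-1, 10))), Function('Q')(0)) = Mul(Mul(-16, Add(-8, Mul(-1, 10))), -2) = Mul(Mul(-16, Add(-8, -10)), -2) = Mul(Mul(-16, -18), -2) = Mul(288, -2) = -576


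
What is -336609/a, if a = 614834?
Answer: -336609/614834 ≈ -0.54748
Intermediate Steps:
-336609/a = -336609/614834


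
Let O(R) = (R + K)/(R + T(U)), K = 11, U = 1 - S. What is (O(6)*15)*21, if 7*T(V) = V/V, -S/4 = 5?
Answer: 37485/43 ≈ 871.74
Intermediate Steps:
S = -20 (S = -4*5 = -20)
U = 21 (U = 1 - 1*(-20) = 1 + 20 = 21)
T(V) = 1/7 (T(V) = (V/V)/7 = (1/7)*1 = 1/7)
O(R) = (11 + R)/(1/7 + R) (O(R) = (R + 11)/(R + 1/7) = (11 + R)/(1/7 + R))
(O(6)*15)*21 = ((7*(11 + 6)/(1 + 7*6))*15)*21 = ((7*17/(1 + 42))*15)*21 = ((7*17/43)*15)*21 = ((7*(1/43)*17)*15)*21 = ((119/43)*15)*21 = (1785/43)*21 = 37485/43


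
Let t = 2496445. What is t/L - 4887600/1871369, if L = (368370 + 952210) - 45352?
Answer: -1561034589595/2386422147132 ≈ -0.65413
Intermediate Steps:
L = 1275228 (L = 1320580 - 45352 = 1275228)
t/L - 4887600/1871369 = 2496445/1275228 - 4887600/1871369 = -1561034589595/2386422147132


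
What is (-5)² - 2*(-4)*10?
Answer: 105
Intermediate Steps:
(-5)² - 2*(-4)*10 = 25 + 8*10 = 25 + 80 = 105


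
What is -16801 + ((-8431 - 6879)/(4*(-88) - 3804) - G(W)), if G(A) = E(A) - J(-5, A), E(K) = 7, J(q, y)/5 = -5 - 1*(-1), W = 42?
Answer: -34960929/2078 ≈ -16824.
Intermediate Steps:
J(q, y) = -20 (J(q, y) = 5*(-5 - 1*(-1)) = 5*(-5 + 1) = 5*(-4) = -20)
G(A) = 27 (G(A) = 7 - 1*(-20) = 7 + 20 = 27)
-16801 + ((-8431 - 6879)/(4*(-88) - 3804) - G(W)) = -16801 + ((-8431 - 6879)/(4*(-88) - 3804) - 1*27) = -16801 + (-15310/(-352 - 3804) - 27) = -16801 + (-15310/(-4156) - 27) = -16801 + (-15310*(-1/4156) - 27) = -16801 + (7655/2078 - 27) = -16801 - 48451/2078 = -34960929/2078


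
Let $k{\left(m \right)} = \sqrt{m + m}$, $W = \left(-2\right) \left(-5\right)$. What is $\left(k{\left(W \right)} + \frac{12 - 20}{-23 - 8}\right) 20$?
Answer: $\frac{160}{31} + 40 \sqrt{5} \approx 94.604$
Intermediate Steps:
$W = 10$
$k{\left(m \right)} = \sqrt{2} \sqrt{m}$ ($k{\left(m \right)} = \sqrt{2 m} = \sqrt{2} \sqrt{m}$)
$\left(k{\left(W \right)} + \frac{12 - 20}{-23 - 8}\right) 20 = \left(\sqrt{2} \sqrt{10} + \frac{12 - 20}{-23 - 8}\right) 20 = \left(2 \sqrt{5} + \frac{12 - 20}{-31}\right) 20 = \left(2 \sqrt{5} + \left(12 - 20\right) \left(- \frac{1}{31}\right)\right) 20 = \left(2 \sqrt{5} - - \frac{8}{31}\right) 20 = \left(2 \sqrt{5} + \frac{8}{31}\right) 20 = \left(\frac{8}{31} + 2 \sqrt{5}\right) 20 = \frac{160}{31} + 40 \sqrt{5}$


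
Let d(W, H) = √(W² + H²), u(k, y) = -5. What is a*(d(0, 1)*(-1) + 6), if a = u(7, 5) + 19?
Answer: 70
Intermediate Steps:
d(W, H) = √(H² + W²)
a = 14 (a = -5 + 19 = 14)
a*(d(0, 1)*(-1) + 6) = 14*(√(1² + 0²)*(-1) + 6) = 14*(√(1 + 0)*(-1) + 6) = 14*(√1*(-1) + 6) = 14*(1*(-1) + 6) = 14*(-1 + 6) = 14*5 = 70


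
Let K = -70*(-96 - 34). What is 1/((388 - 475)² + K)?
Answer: 1/16669 ≈ 5.9992e-5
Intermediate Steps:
K = 9100 (K = -70*(-130) = 9100)
1/((388 - 475)² + K) = 1/((388 - 475)² + 9100) = 1/((-87)² + 9100) = 1/(7569 + 9100) = 1/16669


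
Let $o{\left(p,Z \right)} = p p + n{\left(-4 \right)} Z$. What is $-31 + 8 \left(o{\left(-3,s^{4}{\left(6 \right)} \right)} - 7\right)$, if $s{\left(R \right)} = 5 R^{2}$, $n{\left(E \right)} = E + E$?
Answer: $-67184640015$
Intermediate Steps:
$n{\left(E \right)} = 2 E$
$o{\left(p,Z \right)} = p^{2} - 8 Z$ ($o{\left(p,Z \right)} = p p + 2 \left(-4\right) Z = p^{2} - 8 Z$)
$-31 + 8 \left(o{\left(-3,s^{4}{\left(6 \right)} \right)} - 7\right) = -31 + 8 \left(\left(\left(-3\right)^{2} - 8 \left(5 \cdot 6^{2}\right)^{4}\right) - 7\right) = -31 + 8 \left(\left(9 - 8 \left(5 \cdot 36\right)^{4}\right) - 7\right) = -31 + 8 \left(\left(9 - 8 \cdot 180^{4}\right) - 7\right) = -31 + 8 \left(\left(9 - 8398080000\right) - 7\right) = -31 + 8 \left(-8398079991 - 7\right) = -31 + 8 \left(-8398079998\right) = -31 - 67184639984 = -67184640015$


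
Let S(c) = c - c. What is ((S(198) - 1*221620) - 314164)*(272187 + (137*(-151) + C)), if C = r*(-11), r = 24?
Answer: -134608229024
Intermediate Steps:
C = -264 (C = 24*(-11) = -264)
S(c) = 0
((S(198) - 1*221620) - 314164)*(272187 + (137*(-151) + C)) = ((0 - 1*221620) - 314164)*(272187 + (137*(-151) - 264)) = ((0 - 221620) - 314164)*(272187 + (-20687 - 264)) = (-221620 - 314164)*(272187 - 20951) = -535784*251236 = -134608229024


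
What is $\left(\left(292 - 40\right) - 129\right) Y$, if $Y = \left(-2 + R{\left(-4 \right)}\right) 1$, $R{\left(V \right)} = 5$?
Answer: $369$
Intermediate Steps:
$Y = 3$ ($Y = \left(-2 + 5\right) 1 = 3 \cdot 1 = 3$)
$\left(\left(292 - 40\right) - 129\right) Y = \left(\left(292 - 40\right) - 129\right) 3 = \left(252 - 129\right) 3 = 123 \cdot 3 = 369$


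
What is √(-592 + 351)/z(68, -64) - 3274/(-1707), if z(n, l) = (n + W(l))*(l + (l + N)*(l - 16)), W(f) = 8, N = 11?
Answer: 3274/1707 + I*√241/317376 ≈ 1.918 + 4.8914e-5*I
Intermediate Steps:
z(n, l) = (8 + n)*(l + (-16 + l)*(11 + l)) (z(n, l) = (n + 8)*(l + (l + 11)*(l - 16)) = (8 + n)*(l + (11 + l)*(-16 + l)) = (8 + n)*(l + (-16 + l)*(11 + l)))
√(-592 + 351)/z(68, -64) - 3274/(-1707) = √(-592 + 351)/(-1408 - 176*68 - 32*(-64) + 8*(-64)² + 68*(-64)² - 4*(-64)*68) - 3274/(-1707) = √(-241)/(-1408 - 11968 + 2048 + 8*4096 + 68*4096 + 17408) - 3274*(-1/1707) = (I*√241)/(-1408 - 11968 + 2048 + 32768 + 278528 + 17408) + 3274/1707 = (I*√241)/317376 + 3274/1707 = (I*√241)*(1/317376) + 3274/1707 = I*√241/317376 + 3274/1707 = 3274/1707 + I*√241/317376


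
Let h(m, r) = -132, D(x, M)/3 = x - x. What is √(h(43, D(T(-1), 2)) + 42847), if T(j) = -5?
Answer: √42715 ≈ 206.68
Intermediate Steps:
D(x, M) = 0 (D(x, M) = 3*(x - x) = 3*0 = 0)
√(h(43, D(T(-1), 2)) + 42847) = √(-132 + 42847) = √42715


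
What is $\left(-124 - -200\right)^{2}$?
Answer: $5776$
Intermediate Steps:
$\left(-124 - -200\right)^{2} = \left(-124 + 200\right)^{2} = 76^{2} = 5776$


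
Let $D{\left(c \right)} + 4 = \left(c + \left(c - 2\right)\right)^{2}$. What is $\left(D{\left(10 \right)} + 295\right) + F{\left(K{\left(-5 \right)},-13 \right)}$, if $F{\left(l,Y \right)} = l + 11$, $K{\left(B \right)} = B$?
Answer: $621$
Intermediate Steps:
$F{\left(l,Y \right)} = 11 + l$
$D{\left(c \right)} = -4 + \left(-2 + 2 c\right)^{2}$ ($D{\left(c \right)} = -4 + \left(c + \left(c - 2\right)\right)^{2} = -4 + \left(c + \left(-2 + c\right)\right)^{2} = -4 + \left(-2 + 2 c\right)^{2}$)
$\left(D{\left(10 \right)} + 295\right) + F{\left(K{\left(-5 \right)},-13 \right)} = \left(4 \cdot 10 \left(-2 + 10\right) + 295\right) + \left(11 - 5\right) = \left(4 \cdot 10 \cdot 8 + 295\right) + 6 = \left(320 + 295\right) + 6 = 615 + 6 = 621$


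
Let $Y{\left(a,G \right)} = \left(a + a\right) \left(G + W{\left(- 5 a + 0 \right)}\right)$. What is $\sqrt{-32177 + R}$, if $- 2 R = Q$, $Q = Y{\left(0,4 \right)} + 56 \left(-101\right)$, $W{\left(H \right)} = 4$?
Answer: $3 i \sqrt{3261} \approx 171.32 i$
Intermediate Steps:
$Y{\left(a,G \right)} = 2 a \left(4 + G\right)$ ($Y{\left(a,G \right)} = \left(a + a\right) \left(G + 4\right) = 2 a \left(4 + G\right)$)
$Q = -5656$ ($Q = 2 \cdot 0 \left(4 + 4\right) + 56 \left(-101\right) = 2 \cdot 0 \cdot 8 - 5656 = 0 - 5656 = -5656$)
$R = 2828$ ($R = \left(- \frac{1}{2}\right) \left(-5656\right) = 2828$)
$\sqrt{-32177 + R} = \sqrt{-32177 + 2828} = \sqrt{-29349} = 3 i \sqrt{3261}$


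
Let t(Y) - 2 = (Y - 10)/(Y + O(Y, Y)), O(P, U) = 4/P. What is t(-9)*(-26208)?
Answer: -8936928/85 ≈ -1.0514e+5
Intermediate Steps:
t(Y) = 2 + (-10 + Y)/(Y + 4/Y) (t(Y) = 2 + (Y - 10)/(Y + 4/Y) = 2 + (-10 + Y)/(Y + 4/Y))
t(-9)*(-26208) = ((8 - 9*(-10 + 3*(-9)))/(4 + (-9)²))*(-26208) = ((8 - 9*(-10 - 27))/(4 + 81))*(-26208) = ((8 - 9*(-37))/85)*(-26208) = ((8 + 333)/85)*(-26208) = ((1/85)*341)*(-26208) = (341/85)*(-26208) = -8936928/85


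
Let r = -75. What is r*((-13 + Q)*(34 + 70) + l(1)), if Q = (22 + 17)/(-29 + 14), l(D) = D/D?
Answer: 121605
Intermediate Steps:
l(D) = 1
Q = -13/5 (Q = 39/(-15) = 39*(-1/15) = -13/5 ≈ -2.6000)
r*((-13 + Q)*(34 + 70) + l(1)) = -75*((-13 - 13/5)*(34 + 70) + 1) = -75*(-78/5*104 + 1) = -75*(-8112/5 + 1) = -75*(-8107/5) = 121605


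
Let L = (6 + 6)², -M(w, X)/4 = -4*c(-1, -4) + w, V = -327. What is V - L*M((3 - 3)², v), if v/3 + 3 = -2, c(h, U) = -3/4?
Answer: 1401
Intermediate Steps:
c(h, U) = -¾ (c(h, U) = -3*¼ = -¾)
v = -15 (v = -9 + 3*(-2) = -9 - 6 = -15)
M(w, X) = -12 - 4*w (M(w, X) = -4*(-4*(-¾) + w) = -4*(3 + w) = -12 - 4*w)
L = 144 (L = 12² = 144)
V - L*M((3 - 3)², v) = -327 - 144*(-12 - 4*(3 - 3)²) = -327 - 144*(-12 - 4*0²) = -327 - 144*(-12 - 4*0) = -327 - 144*(-12 + 0) = -327 - 144*(-12) = -327 - 1*(-1728) = -327 + 1728 = 1401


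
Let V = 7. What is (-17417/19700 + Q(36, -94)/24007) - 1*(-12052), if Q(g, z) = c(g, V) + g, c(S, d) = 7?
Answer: 5699430287981/472937900 ≈ 12051.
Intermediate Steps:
Q(g, z) = 7 + g
(-17417/19700 + Q(36, -94)/24007) - 1*(-12052) = (-17417/19700 + (7 + 36)/24007) - 1*(-12052) = (-17417*1/19700 + 43*(1/24007)) + 12052 = (-17417/19700 + 43/24007) + 12052 = -417282819/472937900 + 12052 = 5699430287981/472937900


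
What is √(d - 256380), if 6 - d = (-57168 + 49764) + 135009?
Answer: I*√383979 ≈ 619.66*I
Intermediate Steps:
d = -127599 (d = 6 - ((-57168 + 49764) + 135009) = 6 - (-7404 + 135009) = 6 - 1*127605 = 6 - 127605 = -127599)
√(d - 256380) = √(-127599 - 256380) = √(-383979) = I*√383979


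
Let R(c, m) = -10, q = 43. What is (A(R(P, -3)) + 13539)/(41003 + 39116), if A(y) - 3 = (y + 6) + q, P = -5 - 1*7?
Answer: 13581/80119 ≈ 0.16951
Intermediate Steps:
P = -12 (P = -5 - 7 = -12)
A(y) = 52 + y (A(y) = 3 + ((y + 6) + 43) = 3 + ((6 + y) + 43) = 3 + (49 + y) = 52 + y)
(A(R(P, -3)) + 13539)/(41003 + 39116) = ((52 - 10) + 13539)/(41003 + 39116) = (42 + 13539)/80119 = 13581*(1/80119) = 13581/80119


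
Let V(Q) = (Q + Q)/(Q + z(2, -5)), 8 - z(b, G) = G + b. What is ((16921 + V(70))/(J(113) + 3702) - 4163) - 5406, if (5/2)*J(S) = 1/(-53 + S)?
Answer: -143400695213/14993127 ≈ -9564.4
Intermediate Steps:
z(b, G) = 8 - G - b (z(b, G) = 8 - (G + b) = 8 + (-G - b) = 8 - G - b)
J(S) = 2/(5*(-53 + S))
V(Q) = 2*Q/(11 + Q) (V(Q) = (Q + Q)/(Q + (8 - 1*(-5) - 1*2)) = (2*Q)/(Q + (8 + 5 - 2)) = (2*Q)/(Q + 11) = (2*Q)/(11 + Q) = 2*Q/(11 + Q))
((16921 + V(70))/(J(113) + 3702) - 4163) - 5406 = ((16921 + 2*70/(11 + 70))/(2/(5*(-53 + 113)) + 3702) - 4163) - 5406 = ((16921 + 2*70/81)/((⅖)/60 + 3702) - 4163) - 5406 = ((16921 + 2*70*(1/81))/((⅖)*(1/60) + 3702) - 4163) - 5406 = ((16921 + 140/81)/(1/150 + 3702) - 4163) - 5406 = (1370741/(81*(555301/150)) - 4163) - 5406 = ((1370741/81)*(150/555301) - 4163) - 5406 = (68537050/14993127 - 4163) - 5406 = -62347850651/14993127 - 5406 = -143400695213/14993127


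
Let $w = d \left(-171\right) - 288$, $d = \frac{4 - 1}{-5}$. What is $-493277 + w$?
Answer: $- \frac{2467312}{5} \approx -4.9346 \cdot 10^{5}$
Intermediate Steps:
$d = - \frac{3}{5}$ ($d = 3 \left(- \frac{1}{5}\right) = - \frac{3}{5} \approx -0.6$)
$w = - \frac{927}{5}$ ($w = \left(- \frac{3}{5}\right) \left(-171\right) - 288 = \frac{513}{5} - 288 = - \frac{927}{5} \approx -185.4$)
$-493277 + w = -493277 - \frac{927}{5} = - \frac{2467312}{5}$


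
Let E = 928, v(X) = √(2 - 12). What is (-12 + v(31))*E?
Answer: -11136 + 928*I*√10 ≈ -11136.0 + 2934.6*I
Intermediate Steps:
v(X) = I*√10 (v(X) = √(-10) = I*√10)
(-12 + v(31))*E = (-12 + I*√10)*928 = -11136 + 928*I*√10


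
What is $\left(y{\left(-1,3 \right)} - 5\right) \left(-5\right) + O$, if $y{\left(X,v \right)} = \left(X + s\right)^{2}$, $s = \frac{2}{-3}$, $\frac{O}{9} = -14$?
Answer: $- \frac{1034}{9} \approx -114.89$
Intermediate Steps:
$O = -126$ ($O = 9 \left(-14\right) = -126$)
$s = - \frac{2}{3}$ ($s = 2 \left(- \frac{1}{3}\right) = - \frac{2}{3} \approx -0.66667$)
$y{\left(X,v \right)} = \left(- \frac{2}{3} + X\right)^{2}$ ($y{\left(X,v \right)} = \left(X - \frac{2}{3}\right)^{2} = \left(- \frac{2}{3} + X\right)^{2}$)
$\left(y{\left(-1,3 \right)} - 5\right) \left(-5\right) + O = \left(\frac{\left(-2 + 3 \left(-1\right)\right)^{2}}{9} - 5\right) \left(-5\right) - 126 = \left(\frac{\left(-2 - 3\right)^{2}}{9} - 5\right) \left(-5\right) - 126 = \left(\frac{\left(-5\right)^{2}}{9} - 5\right) \left(-5\right) - 126 = \left(\frac{1}{9} \cdot 25 - 5\right) \left(-5\right) - 126 = \left(\frac{25}{9} - 5\right) \left(-5\right) - 126 = \left(- \frac{20}{9}\right) \left(-5\right) - 126 = \frac{100}{9} - 126 = - \frac{1034}{9}$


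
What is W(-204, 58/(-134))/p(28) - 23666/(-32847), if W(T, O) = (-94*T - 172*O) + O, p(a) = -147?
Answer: -14043788221/107836701 ≈ -130.23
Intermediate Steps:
W(T, O) = -171*O - 94*T (W(T, O) = (-172*O - 94*T) + O = -171*O - 94*T)
W(-204, 58/(-134))/p(28) - 23666/(-32847) = (-9918/(-134) - 94*(-204))/(-147) - 23666/(-32847) = (-9918*(-1)/134 + 19176)*(-1/147) - 23666*(-1/32847) = (-171*(-29/67) + 19176)*(-1/147) + 23666/32847 = (4959/67 + 19176)*(-1/147) + 23666/32847 = (1289751/67)*(-1/147) + 23666/32847 = -429917/3283 + 23666/32847 = -14043788221/107836701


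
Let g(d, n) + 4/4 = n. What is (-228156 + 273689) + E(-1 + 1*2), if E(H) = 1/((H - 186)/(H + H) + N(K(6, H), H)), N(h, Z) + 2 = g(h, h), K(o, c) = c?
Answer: 8605735/189 ≈ 45533.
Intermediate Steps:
g(d, n) = -1 + n
N(h, Z) = -3 + h (N(h, Z) = -2 + (-1 + h) = -3 + h)
E(H) = 1/(-3 + H + (-186 + H)/(2*H)) (E(H) = 1/((H - 186)/(H + H) + (-3 + H)) = 1/((-186 + H)/((2*H)) + (-3 + H)) = 1/((-186 + H)*(1/(2*H)) + (-3 + H)) = 1/((-186 + H)/(2*H) + (-3 + H)) = 1/(-3 + H + (-186 + H)/(2*H)))
(-228156 + 273689) + E(-1 + 1*2) = (-228156 + 273689) + 2*(-1 + 1*2)/(-186 + (-1 + 1*2) + 2*(-1 + 1*2)*(-3 + (-1 + 1*2))) = 45533 + 2*(-1 + 2)/(-186 + (-1 + 2) + 2*(-1 + 2)*(-3 + (-1 + 2))) = 45533 + 2*1/(-186 + 1 + 2*1*(-3 + 1)) = 45533 + 2*1/(-186 + 1 + 2*1*(-2)) = 45533 + 2*1/(-186 + 1 - 4) = 45533 + 2*1/(-189) = 45533 + 2*1*(-1/189) = 45533 - 2/189 = 8605735/189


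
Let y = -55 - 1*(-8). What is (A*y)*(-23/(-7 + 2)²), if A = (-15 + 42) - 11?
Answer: 17296/25 ≈ 691.84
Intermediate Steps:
A = 16 (A = 27 - 11 = 16)
y = -47 (y = -55 + 8 = -47)
(A*y)*(-23/(-7 + 2)²) = (16*(-47))*(-23/(-7 + 2)²) = -(-17296)/((-5)²) = -(-17296)/25 = -752*(-23/25) = 17296/25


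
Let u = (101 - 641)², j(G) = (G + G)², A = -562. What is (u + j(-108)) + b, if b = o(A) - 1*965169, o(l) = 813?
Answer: -626100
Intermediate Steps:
j(G) = 4*G² (j(G) = (2*G)² = 4*G²)
b = -964356 (b = 813 - 1*965169 = 813 - 965169 = -964356)
u = 291600 (u = (-540)² = 291600)
(u + j(-108)) + b = (291600 + 4*(-108)²) - 964356 = (291600 + 4*11664) - 964356 = (291600 + 46656) - 964356 = 338256 - 964356 = -626100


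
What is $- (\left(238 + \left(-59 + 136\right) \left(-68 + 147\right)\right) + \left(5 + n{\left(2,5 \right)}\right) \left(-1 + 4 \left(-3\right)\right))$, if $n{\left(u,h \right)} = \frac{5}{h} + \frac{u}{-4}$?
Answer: $- \frac{12499}{2} \approx -6249.5$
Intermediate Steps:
$n{\left(u,h \right)} = \frac{5}{h} - \frac{u}{4}$ ($n{\left(u,h \right)} = \frac{5}{h} + u \left(- \frac{1}{4}\right) = \frac{5}{h} - \frac{u}{4}$)
$- (\left(238 + \left(-59 + 136\right) \left(-68 + 147\right)\right) + \left(5 + n{\left(2,5 \right)}\right) \left(-1 + 4 \left(-3\right)\right)) = - (\left(238 + \left(-59 + 136\right) \left(-68 + 147\right)\right) + \left(5 + \left(\frac{5}{5} - \frac{1}{2}\right)\right) \left(-1 + 4 \left(-3\right)\right)) = - (\left(238 + 77 \cdot 79\right) + \left(5 + \left(5 \cdot \frac{1}{5} - \frac{1}{2}\right)\right) \left(-1 - 12\right)) = - (\left(238 + 6083\right) + \left(5 + \left(1 - \frac{1}{2}\right)\right) \left(-13\right)) = - (6321 + \left(5 + \frac{1}{2}\right) \left(-13\right)) = - (6321 + \frac{11}{2} \left(-13\right)) = - (6321 - \frac{143}{2}) = \left(-1\right) \frac{12499}{2} = - \frac{12499}{2}$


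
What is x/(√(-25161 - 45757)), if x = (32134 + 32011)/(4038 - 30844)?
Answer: 64145*I*√70918/1901027908 ≈ 0.0089857*I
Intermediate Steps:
x = -64145/26806 (x = 64145/(-26806) = 64145*(-1/26806) = -64145/26806 ≈ -2.3929)
x/(√(-25161 - 45757)) = -64145/(26806*√(-25161 - 45757)) = -64145*(-I*√70918/70918)/26806 = -(-64145)*I*√70918/1901027908 = 64145*I*√70918/1901027908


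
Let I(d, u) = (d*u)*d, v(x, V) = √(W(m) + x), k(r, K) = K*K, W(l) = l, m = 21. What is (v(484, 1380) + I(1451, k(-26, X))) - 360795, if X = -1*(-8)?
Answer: 134384869 + √505 ≈ 1.3438e+8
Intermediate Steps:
X = 8
k(r, K) = K²
v(x, V) = √(21 + x)
I(d, u) = u*d²
(v(484, 1380) + I(1451, k(-26, X))) - 360795 = (√(21 + 484) + 8²*1451²) - 360795 = (√505 + 64*2105401) - 360795 = (√505 + 134745664) - 360795 = (134745664 + √505) - 360795 = 134384869 + √505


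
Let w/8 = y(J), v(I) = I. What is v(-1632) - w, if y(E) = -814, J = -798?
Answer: 4880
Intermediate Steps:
w = -6512 (w = 8*(-814) = -6512)
v(-1632) - w = -1632 - 1*(-6512) = -1632 + 6512 = 4880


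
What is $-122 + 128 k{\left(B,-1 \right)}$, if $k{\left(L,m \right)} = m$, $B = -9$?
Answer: $-250$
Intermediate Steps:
$-122 + 128 k{\left(B,-1 \right)} = -122 + 128 \left(-1\right) = -122 - 128 = -250$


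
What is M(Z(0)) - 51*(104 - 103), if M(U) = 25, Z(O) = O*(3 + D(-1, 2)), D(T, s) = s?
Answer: -26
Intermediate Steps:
Z(O) = 5*O (Z(O) = O*(3 + 2) = O*5 = 5*O)
M(Z(0)) - 51*(104 - 103) = 25 - 51*(104 - 103) = 25 - 51*1 = 25 - 51 = -26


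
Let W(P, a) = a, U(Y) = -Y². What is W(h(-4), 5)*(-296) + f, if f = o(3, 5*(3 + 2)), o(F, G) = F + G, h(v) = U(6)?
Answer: -1452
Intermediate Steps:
h(v) = -36 (h(v) = -1*6² = -1*36 = -36)
f = 28 (f = 3 + 5*(3 + 2) = 3 + 5*5 = 3 + 25 = 28)
W(h(-4), 5)*(-296) + f = 5*(-296) + 28 = -1480 + 28 = -1452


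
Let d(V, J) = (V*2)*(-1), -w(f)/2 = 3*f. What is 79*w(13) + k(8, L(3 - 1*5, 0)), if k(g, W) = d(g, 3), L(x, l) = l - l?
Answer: -6178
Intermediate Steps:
w(f) = -6*f
d(V, J) = -2*V (d(V, J) = (2*V)*(-1) = -2*V)
L(x, l) = 0
k(g, W) = -2*g
79*w(13) + k(8, L(3 - 1*5, 0)) = 79*(-6*13) - 2*8 = 79*(-78) - 16 = -6162 - 16 = -6178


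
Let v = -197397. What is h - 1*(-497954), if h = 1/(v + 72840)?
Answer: 62023656377/124557 ≈ 4.9795e+5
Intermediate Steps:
h = -1/124557 (h = 1/(-197397 + 72840) = 1/(-124557) = -1/124557 ≈ -8.0285e-6)
h - 1*(-497954) = -1/124557 - 1*(-497954) = -1/124557 + 497954 = 62023656377/124557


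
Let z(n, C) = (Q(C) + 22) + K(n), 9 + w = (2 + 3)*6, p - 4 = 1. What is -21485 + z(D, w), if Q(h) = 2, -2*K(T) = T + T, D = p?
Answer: -21466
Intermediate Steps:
p = 5 (p = 4 + 1 = 5)
D = 5
K(T) = -T (K(T) = -(T + T)/2 = -T)
w = 21 (w = -9 + (2 + 3)*6 = -9 + 5*6 = -9 + 30 = 21)
z(n, C) = 24 - n (z(n, C) = (2 + 22) - n = 24 - n)
-21485 + z(D, w) = -21485 + (24 - 1*5) = -21485 + (24 - 5) = -21485 + 19 = -21466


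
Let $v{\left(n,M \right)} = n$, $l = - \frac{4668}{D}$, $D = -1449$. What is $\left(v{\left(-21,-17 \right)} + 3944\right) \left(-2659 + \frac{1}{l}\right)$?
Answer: $- \frac{16229141083}{1556} \approx -1.043 \cdot 10^{7}$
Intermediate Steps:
$l = \frac{1556}{483}$ ($l = - \frac{4668}{-1449} = \left(-4668\right) \left(- \frac{1}{1449}\right) = \frac{1556}{483} \approx 3.2215$)
$\left(v{\left(-21,-17 \right)} + 3944\right) \left(-2659 + \frac{1}{l}\right) = \left(-21 + 3944\right) \left(-2659 + \frac{1}{\frac{1556}{483}}\right) = 3923 \left(-2659 + \frac{483}{1556}\right) = 3923 \left(- \frac{4136921}{1556}\right) = - \frac{16229141083}{1556}$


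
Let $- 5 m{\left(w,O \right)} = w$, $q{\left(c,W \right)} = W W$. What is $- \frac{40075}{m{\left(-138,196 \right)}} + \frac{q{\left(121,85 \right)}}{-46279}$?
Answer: $- \frac{9274151675}{6386502} \approx -1452.1$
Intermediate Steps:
$q{\left(c,W \right)} = W^{2}$
$m{\left(w,O \right)} = - \frac{w}{5}$
$- \frac{40075}{m{\left(-138,196 \right)}} + \frac{q{\left(121,85 \right)}}{-46279} = - \frac{40075}{\left(- \frac{1}{5}\right) \left(-138\right)} + \frac{85^{2}}{-46279} = - \frac{40075}{\frac{138}{5}} + 7225 \left(- \frac{1}{46279}\right) = \left(-40075\right) \frac{5}{138} - \frac{7225}{46279} = - \frac{200375}{138} - \frac{7225}{46279} = - \frac{9274151675}{6386502}$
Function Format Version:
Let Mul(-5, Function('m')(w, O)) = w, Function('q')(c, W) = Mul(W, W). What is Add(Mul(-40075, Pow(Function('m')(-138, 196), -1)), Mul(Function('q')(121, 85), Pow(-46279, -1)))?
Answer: Rational(-9274151675, 6386502) ≈ -1452.1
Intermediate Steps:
Function('q')(c, W) = Pow(W, 2)
Function('m')(w, O) = Mul(Rational(-1, 5), w)
Add(Mul(-40075, Pow(Function('m')(-138, 196), -1)), Mul(Function('q')(121, 85), Pow(-46279, -1))) = Add(Mul(-40075, Pow(Mul(Rational(-1, 5), -138), -1)), Mul(Pow(85, 2), Pow(-46279, -1))) = Add(Mul(-40075, Pow(Rational(138, 5), -1)), Mul(7225, Rational(-1, 46279))) = Add(Mul(-40075, Rational(5, 138)), Rational(-7225, 46279)) = Add(Rational(-200375, 138), Rational(-7225, 46279)) = Rational(-9274151675, 6386502)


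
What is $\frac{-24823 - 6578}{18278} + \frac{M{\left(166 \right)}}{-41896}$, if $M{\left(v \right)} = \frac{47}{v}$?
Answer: $- \frac{109193262101}{63559332304} \approx -1.718$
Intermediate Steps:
$\frac{-24823 - 6578}{18278} + \frac{M{\left(166 \right)}}{-41896} = \frac{-24823 - 6578}{18278} + \frac{47 \cdot \frac{1}{166}}{-41896} = \left(-31401\right) \frac{1}{18278} + 47 \cdot \frac{1}{166} \left(- \frac{1}{41896}\right) = - \frac{31401}{18278} + \frac{47}{166} \left(- \frac{1}{41896}\right) = - \frac{31401}{18278} - \frac{47}{6954736} = - \frac{109193262101}{63559332304}$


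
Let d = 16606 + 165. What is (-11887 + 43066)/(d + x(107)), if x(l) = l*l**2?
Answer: 10393/413938 ≈ 0.025108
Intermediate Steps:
x(l) = l**3
d = 16771
(-11887 + 43066)/(d + x(107)) = (-11887 + 43066)/(16771 + 107**3) = 31179/(16771 + 1225043) = 31179/1241814 = 31179*(1/1241814) = 10393/413938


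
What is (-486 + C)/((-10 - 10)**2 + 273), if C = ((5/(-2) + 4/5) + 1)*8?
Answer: -2458/3365 ≈ -0.73046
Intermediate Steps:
C = -28/5 (C = ((5*(-1/2) + 4*(1/5)) + 1)*8 = ((-5/2 + 4/5) + 1)*8 = (-17/10 + 1)*8 = -7/10*8 = -28/5 ≈ -5.6000)
(-486 + C)/((-10 - 10)**2 + 273) = (-486 - 28/5)/((-10 - 10)**2 + 273) = -2458/5/((-20)**2 + 273) = -2458/5/(400 + 273) = -2458/5/673 = (1/673)*(-2458/5) = -2458/3365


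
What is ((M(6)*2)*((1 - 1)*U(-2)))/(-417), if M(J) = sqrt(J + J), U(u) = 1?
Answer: 0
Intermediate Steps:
M(J) = sqrt(2)*sqrt(J) (M(J) = sqrt(2*J) = sqrt(2)*sqrt(J))
((M(6)*2)*((1 - 1)*U(-2)))/(-417) = (((sqrt(2)*sqrt(6))*2)*((1 - 1)*1))/(-417) = (((2*sqrt(3))*2)*(0*1))*(-1/417) = ((4*sqrt(3))*0)*(-1/417) = 0*(-1/417) = 0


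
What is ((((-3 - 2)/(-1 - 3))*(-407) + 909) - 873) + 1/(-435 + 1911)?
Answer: -348889/738 ≈ -472.75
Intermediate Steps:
((((-3 - 2)/(-1 - 3))*(-407) + 909) - 873) + 1/(-435 + 1911) = ((-5/(-4)*(-407) + 909) - 873) + 1/1476 = ((-5*(-1/4)*(-407) + 909) - 873) + 1/1476 = (((5/4)*(-407) + 909) - 873) + 1/1476 = ((-2035/4 + 909) - 873) + 1/1476 = (1601/4 - 873) + 1/1476 = -1891/4 + 1/1476 = -348889/738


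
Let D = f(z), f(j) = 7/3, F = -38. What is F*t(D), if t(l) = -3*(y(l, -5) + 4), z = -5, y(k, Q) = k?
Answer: 722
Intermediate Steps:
f(j) = 7/3 (f(j) = 7*(⅓) = 7/3)
D = 7/3 ≈ 2.3333
t(l) = -12 - 3*l (t(l) = -3*(l + 4) = -3*(4 + l) = -12 - 3*l)
F*t(D) = -38*(-12 - 3*7/3) = -38*(-12 - 7) = -38*(-19) = 722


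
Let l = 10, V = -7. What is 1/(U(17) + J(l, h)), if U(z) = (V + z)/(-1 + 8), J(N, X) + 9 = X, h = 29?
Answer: 7/150 ≈ 0.046667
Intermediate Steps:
J(N, X) = -9 + X
U(z) = -1 + z/7 (U(z) = (-7 + z)/(-1 + 8) = (-7 + z)/7 = (-7 + z)*(⅐) = -1 + z/7)
1/(U(17) + J(l, h)) = 1/((-1 + (⅐)*17) + (-9 + 29)) = 1/((-1 + 17/7) + 20) = 1/(10/7 + 20) = 1/(150/7) = 7/150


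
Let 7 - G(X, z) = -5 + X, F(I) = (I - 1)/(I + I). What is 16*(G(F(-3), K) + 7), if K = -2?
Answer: 880/3 ≈ 293.33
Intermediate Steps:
F(I) = (-1 + I)/(2*I) (F(I) = (-1 + I)/((2*I)) = (-1 + I)*(1/(2*I)) = (-1 + I)/(2*I))
G(X, z) = 12 - X (G(X, z) = 7 - (-5 + X) = 7 + (5 - X) = 12 - X)
16*(G(F(-3), K) + 7) = 16*((12 - (-1 - 3)/(2*(-3))) + 7) = 16*((12 - (-1)*(-4)/(2*3)) + 7) = 16*((12 - 1*2/3) + 7) = 16*((12 - 2/3) + 7) = 16*(34/3 + 7) = 16*(55/3) = 880/3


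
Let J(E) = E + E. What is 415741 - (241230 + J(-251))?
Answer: 175013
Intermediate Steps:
J(E) = 2*E
415741 - (241230 + J(-251)) = 415741 - (241230 + 2*(-251)) = 415741 - (241230 - 502) = 415741 - 1*240728 = 415741 - 240728 = 175013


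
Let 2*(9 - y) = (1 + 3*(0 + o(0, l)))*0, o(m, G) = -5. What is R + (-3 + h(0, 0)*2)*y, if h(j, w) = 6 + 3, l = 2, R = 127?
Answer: 262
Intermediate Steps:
h(j, w) = 9
y = 9 (y = 9 - (1 + 3*(0 - 5))*0/2 = 9 - (1 + 3*(-5))*0/2 = 9 - (1 - 15)*0/2 = 9 - (-7)*0 = 9 - ½*0 = 9 + 0 = 9)
R + (-3 + h(0, 0)*2)*y = 127 + (-3 + 9*2)*9 = 127 + (-3 + 18)*9 = 127 + 15*9 = 127 + 135 = 262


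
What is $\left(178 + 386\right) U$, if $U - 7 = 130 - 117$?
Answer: $11280$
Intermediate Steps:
$U = 20$ ($U = 7 + \left(130 - 117\right) = 7 + 13 = 20$)
$\left(178 + 386\right) U = \left(178 + 386\right) 20 = 564 \cdot 20 = 11280$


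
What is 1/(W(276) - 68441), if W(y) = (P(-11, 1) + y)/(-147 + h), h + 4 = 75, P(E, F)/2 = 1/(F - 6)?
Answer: -190/13004479 ≈ -1.4610e-5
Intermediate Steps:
P(E, F) = 2/(-6 + F) (P(E, F) = 2/(F - 6) = 2/(-6 + F))
h = 71 (h = -4 + 75 = 71)
W(y) = 1/190 - y/76 (W(y) = (2/(-6 + 1) + y)/(-147 + 71) = (2/(-5) + y)/(-76) = (2*(-⅕) + y)*(-1/76) = (-⅖ + y)*(-1/76) = 1/190 - y/76)
1/(W(276) - 68441) = 1/((1/190 - 1/76*276) - 68441) = 1/((1/190 - 69/19) - 68441) = 1/(-689/190 - 68441) = 1/(-13004479/190) = -190/13004479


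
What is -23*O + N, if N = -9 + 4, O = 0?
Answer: -5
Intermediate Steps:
N = -5
-23*O + N = -23*0 - 5 = 0 - 5 = -5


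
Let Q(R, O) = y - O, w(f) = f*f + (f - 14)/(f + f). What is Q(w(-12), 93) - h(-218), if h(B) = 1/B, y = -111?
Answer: -44471/218 ≈ -204.00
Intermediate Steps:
w(f) = f² + (-14 + f)/(2*f) (w(f) = f² + (-14 + f)/((2*f)) = f² + (-14 + f)*(1/(2*f)) = f² + (-14 + f)/(2*f))
Q(R, O) = -111 - O
Q(w(-12), 93) - h(-218) = (-111 - 1*93) - 1/(-218) = (-111 - 93) - 1*(-1/218) = -204 + 1/218 = -44471/218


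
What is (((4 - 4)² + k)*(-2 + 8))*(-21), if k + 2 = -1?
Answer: 378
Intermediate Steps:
k = -3 (k = -2 - 1 = -3)
(((4 - 4)² + k)*(-2 + 8))*(-21) = (((4 - 4)² - 3)*(-2 + 8))*(-21) = ((0² - 3)*6)*(-21) = ((0 - 3)*6)*(-21) = -3*6*(-21) = -18*(-21) = 378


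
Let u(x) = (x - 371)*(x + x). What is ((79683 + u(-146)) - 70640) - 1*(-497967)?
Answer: 657974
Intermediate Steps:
u(x) = 2*x*(-371 + x) (u(x) = (-371 + x)*(2*x) = 2*x*(-371 + x))
((79683 + u(-146)) - 70640) - 1*(-497967) = ((79683 + 2*(-146)*(-371 - 146)) - 70640) - 1*(-497967) = ((79683 + 2*(-146)*(-517)) - 70640) + 497967 = ((79683 + 150964) - 70640) + 497967 = (230647 - 70640) + 497967 = 160007 + 497967 = 657974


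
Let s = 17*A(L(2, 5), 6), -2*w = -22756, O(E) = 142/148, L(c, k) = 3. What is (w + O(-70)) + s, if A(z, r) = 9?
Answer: 853365/74 ≈ 11532.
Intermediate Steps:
O(E) = 71/74 (O(E) = 142*(1/148) = 71/74)
w = 11378 (w = -½*(-22756) = 11378)
s = 153 (s = 17*9 = 153)
(w + O(-70)) + s = (11378 + 71/74) + 153 = 842043/74 + 153 = 853365/74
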